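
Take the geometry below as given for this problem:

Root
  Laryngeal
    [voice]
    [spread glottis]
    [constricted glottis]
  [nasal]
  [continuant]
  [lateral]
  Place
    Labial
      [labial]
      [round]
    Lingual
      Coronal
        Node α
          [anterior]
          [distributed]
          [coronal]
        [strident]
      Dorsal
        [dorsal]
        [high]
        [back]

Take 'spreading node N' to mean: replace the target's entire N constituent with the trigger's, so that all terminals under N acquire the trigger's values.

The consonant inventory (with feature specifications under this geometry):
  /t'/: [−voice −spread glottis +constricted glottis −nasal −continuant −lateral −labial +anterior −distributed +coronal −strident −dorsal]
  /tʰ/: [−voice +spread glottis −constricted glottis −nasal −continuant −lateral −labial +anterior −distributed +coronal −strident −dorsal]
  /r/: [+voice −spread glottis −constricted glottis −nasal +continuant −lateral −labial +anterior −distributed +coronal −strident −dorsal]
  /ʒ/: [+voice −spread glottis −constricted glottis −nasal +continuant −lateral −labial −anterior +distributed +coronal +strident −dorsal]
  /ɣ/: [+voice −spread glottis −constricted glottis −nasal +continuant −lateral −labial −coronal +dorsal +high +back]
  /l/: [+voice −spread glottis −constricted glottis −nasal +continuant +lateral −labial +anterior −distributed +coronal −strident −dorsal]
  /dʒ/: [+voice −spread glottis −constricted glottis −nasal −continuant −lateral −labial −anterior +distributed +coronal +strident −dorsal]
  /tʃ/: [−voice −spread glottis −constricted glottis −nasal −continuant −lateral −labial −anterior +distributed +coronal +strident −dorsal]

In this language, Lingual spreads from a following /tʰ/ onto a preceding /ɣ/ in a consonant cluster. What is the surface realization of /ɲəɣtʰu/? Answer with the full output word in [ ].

Terminals under Lingual in this geometry: [anterior], [distributed], [coronal], [strident], [dorsal], [high], [back].
The target acquires /tʰ/'s values for everything under Lingual — [+anterior], [−distributed], [+coronal], [−strident], [−dorsal] — while keeping its own [voice], [spread glottis], [constricted glottis], ….
The resulting bundle matches /r/ in the inventory; substituting it for /ɣ/ gives [ɲərtʰu].

[ɲərtʰu]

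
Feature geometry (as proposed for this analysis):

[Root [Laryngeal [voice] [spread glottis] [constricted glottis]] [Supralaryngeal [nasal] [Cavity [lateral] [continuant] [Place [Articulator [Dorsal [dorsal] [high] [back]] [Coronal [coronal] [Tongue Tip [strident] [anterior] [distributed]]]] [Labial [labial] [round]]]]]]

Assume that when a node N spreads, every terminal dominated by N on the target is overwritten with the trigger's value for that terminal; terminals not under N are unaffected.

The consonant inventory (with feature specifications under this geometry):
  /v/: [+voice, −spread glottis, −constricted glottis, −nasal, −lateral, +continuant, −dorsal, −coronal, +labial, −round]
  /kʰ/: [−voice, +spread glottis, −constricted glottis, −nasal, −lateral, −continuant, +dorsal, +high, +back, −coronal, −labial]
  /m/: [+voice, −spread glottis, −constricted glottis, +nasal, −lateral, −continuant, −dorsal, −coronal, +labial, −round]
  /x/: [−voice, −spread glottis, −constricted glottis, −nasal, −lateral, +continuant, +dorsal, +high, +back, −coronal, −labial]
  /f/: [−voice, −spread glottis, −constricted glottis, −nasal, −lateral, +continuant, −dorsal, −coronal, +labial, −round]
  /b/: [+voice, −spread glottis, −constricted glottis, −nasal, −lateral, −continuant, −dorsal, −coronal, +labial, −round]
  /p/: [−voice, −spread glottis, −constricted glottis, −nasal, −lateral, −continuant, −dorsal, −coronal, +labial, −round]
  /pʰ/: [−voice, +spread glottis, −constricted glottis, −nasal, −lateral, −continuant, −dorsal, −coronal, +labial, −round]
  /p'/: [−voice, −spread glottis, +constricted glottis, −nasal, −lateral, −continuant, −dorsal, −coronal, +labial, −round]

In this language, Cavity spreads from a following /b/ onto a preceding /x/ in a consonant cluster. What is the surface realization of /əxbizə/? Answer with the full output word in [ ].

[əpbizə]

The Cavity node dominates the terminals [lateral], [continuant], [dorsal], [high], [back], [coronal], [strident], [anterior], [distributed], [labial], [round].
Spreading Cavity from /b/ onto /x/ replaces those values with /b/'s: [−lateral], [−continuant], [−dorsal], [−coronal], [+labial], [−round]. Features outside Cavity ([voice], [spread glottis], [constricted glottis], …) stay as in /x/.
Among the inventory, only /p/ has exactly this specification, giving the surface form [əpbizə].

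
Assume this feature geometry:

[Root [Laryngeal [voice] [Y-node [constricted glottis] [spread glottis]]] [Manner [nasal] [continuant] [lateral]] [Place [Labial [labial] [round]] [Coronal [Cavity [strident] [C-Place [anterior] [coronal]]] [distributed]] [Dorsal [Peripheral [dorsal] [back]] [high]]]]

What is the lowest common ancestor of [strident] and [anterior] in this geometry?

Cavity

[strident]: Root ▹ Place ▹ Coronal ▹ Cavity ▹ [strident].
[anterior]: Root ▹ Place ▹ Coronal ▹ Cavity ▹ C-Place ▹ [anterior].
These paths first converge at Cavity; no daughter of Cavity dominates all 2 features, so Cavity is the minimal constituent.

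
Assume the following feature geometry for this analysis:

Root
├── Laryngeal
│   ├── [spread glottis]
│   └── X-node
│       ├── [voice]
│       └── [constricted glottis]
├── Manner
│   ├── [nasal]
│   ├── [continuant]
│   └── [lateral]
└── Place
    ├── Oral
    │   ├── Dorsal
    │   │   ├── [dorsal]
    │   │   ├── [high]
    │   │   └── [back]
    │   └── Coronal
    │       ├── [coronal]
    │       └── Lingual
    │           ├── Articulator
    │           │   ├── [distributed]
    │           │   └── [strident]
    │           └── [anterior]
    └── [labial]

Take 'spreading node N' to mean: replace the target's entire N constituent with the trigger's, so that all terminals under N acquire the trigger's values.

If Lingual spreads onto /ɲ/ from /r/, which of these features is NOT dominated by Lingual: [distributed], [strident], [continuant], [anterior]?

Under this geometry, Lingual contains [distributed], [strident], [anterior].
Spreading Lingual replaces [strident], [distributed], [anterior] with the trigger's values, since each sits inside the Lingual constituent.
[continuant] is not within the Lingual subtree (it hangs from Manner), so /ɲ/'s [continuant] value survives.

[continuant]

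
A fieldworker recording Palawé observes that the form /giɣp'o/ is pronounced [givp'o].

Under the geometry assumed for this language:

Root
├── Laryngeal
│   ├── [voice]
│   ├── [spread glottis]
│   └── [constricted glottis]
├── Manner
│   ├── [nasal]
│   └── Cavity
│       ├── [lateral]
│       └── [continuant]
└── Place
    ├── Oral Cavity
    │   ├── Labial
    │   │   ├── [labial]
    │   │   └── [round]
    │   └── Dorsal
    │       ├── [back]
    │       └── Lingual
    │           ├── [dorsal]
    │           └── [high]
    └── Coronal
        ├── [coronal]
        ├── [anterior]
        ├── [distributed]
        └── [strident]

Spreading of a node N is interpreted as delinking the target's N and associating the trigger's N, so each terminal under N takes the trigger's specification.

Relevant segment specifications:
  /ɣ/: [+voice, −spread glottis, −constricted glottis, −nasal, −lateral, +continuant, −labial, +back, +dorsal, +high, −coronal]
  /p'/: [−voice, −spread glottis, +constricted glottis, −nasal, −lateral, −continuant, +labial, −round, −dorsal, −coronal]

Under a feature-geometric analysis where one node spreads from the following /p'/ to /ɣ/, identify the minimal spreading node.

Comparing /ɣ/ with its surface form [v], the features that change are [labial], [round], [dorsal], [high], [back].
The smallest constituent containing every changed terminal is Oral Cavity — each of its daughters lacks at least one of the affected features.
Delinking /ɣ/'s Oral Cavity and associating /p'/'s Oral Cavity gives precisely the feature bundle of [v].
[constricted glottis], [voice] stay as in /ɣ/ although /p'/ differs there, so no node dominating them spread; among the remaining candidates Oral Cavity is the lowest that derives the output.

Oral Cavity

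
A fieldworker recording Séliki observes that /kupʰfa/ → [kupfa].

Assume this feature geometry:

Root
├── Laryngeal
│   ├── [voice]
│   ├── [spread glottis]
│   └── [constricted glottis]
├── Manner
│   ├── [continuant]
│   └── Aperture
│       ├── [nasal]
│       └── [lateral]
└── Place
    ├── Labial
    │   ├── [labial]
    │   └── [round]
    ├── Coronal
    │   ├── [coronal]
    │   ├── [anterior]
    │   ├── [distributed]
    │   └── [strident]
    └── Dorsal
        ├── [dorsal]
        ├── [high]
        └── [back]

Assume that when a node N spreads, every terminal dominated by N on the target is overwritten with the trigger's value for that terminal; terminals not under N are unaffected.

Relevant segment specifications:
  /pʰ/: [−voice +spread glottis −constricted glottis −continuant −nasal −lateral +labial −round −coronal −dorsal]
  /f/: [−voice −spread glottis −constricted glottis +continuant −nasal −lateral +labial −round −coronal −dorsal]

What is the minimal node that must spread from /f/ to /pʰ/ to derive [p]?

[spread glottis]

/pʰ/ and [p] differ in [spread glottis]; every other specified feature is identical.
Since just one terminal is affected and it takes /f/'s value, spreading the terminal [spread glottis] alone is sufficient and minimal.
[continuant] stays as in /pʰ/ although /f/ differs there, so no node dominating it spread; among the remaining candidates [spread glottis] is the lowest that derives the output.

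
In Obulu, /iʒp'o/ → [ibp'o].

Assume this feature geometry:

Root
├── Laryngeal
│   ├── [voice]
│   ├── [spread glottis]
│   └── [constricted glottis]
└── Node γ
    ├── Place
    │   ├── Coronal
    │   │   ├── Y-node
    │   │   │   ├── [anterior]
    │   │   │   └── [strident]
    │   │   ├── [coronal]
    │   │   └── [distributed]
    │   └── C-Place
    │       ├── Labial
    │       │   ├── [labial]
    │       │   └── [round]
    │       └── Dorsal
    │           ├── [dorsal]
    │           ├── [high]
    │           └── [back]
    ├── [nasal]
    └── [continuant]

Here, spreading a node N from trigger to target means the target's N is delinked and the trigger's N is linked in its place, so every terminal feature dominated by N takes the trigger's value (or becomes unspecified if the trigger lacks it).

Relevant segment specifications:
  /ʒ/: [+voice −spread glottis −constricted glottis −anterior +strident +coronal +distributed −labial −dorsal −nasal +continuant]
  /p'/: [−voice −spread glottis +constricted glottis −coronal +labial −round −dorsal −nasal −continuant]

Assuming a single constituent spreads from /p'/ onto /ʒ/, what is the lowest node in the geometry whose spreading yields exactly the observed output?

Node γ

Feature comparison: [continuant], [labial], [round], [coronal], [anterior], [distributed], [strident] differ between /ʒ/ and [b]; the remaining terminals match.
The smallest constituent containing every changed terminal is Node γ — each of its daughters lacks at least one of the affected features.
Spreading Node γ from /p'/ overwrites each of those terminals with /p'/'s values, yielding exactly [b].
[constricted glottis], [voice] — on which /p'/ differs from /ʒ/ — are unchanged, so Root cannot have spread; the constituent is no larger than Node γ.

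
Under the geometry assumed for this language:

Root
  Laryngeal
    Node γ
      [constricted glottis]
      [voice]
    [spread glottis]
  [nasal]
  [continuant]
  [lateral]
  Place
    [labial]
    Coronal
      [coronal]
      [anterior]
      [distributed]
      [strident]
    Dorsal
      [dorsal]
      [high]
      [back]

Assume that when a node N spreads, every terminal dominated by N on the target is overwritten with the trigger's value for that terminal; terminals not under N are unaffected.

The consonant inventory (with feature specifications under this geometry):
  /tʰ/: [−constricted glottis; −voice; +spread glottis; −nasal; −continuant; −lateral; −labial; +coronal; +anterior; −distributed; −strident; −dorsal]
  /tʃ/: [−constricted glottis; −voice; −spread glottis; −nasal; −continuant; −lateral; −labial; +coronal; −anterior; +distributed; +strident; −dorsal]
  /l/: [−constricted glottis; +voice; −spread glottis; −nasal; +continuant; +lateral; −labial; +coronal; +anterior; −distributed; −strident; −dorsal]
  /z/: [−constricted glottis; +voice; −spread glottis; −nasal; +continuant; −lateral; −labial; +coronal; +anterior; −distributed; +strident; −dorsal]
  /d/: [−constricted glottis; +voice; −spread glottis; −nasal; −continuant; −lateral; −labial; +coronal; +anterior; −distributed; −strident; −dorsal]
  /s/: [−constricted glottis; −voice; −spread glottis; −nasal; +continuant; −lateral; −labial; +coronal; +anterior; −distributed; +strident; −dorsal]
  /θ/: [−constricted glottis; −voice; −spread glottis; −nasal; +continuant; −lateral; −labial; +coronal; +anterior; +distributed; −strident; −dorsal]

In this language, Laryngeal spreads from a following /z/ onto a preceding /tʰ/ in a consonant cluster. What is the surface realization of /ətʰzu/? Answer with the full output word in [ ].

[ədzu]

Terminals under Laryngeal in this geometry: [constricted glottis], [voice], [spread glottis].
The target acquires /z/'s values for everything under Laryngeal — [−constricted glottis], [+voice], [−spread glottis] — while keeping its own [nasal], [continuant], [lateral], ….
The resulting bundle matches /d/ in the inventory; substituting it for /tʰ/ gives [ədzu].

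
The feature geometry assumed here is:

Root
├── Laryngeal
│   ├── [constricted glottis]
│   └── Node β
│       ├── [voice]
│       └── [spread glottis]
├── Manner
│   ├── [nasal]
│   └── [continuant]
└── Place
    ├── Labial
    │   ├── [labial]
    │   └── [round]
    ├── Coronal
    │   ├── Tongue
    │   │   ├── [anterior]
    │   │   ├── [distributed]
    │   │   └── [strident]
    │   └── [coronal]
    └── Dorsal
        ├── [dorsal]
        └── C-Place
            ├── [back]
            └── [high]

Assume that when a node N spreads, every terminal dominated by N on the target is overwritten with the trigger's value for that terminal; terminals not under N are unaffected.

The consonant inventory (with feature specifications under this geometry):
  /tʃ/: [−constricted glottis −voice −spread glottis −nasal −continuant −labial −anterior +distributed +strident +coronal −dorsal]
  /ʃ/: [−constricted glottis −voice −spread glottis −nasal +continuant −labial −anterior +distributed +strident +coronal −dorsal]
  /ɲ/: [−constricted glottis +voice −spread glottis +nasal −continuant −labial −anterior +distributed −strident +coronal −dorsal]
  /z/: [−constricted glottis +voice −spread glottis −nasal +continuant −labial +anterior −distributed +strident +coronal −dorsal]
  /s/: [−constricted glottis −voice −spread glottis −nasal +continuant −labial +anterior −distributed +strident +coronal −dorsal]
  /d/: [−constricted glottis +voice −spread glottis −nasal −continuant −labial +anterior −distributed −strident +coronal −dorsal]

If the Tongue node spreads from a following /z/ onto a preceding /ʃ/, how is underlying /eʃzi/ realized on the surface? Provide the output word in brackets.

[eszi]

Terminals under Tongue in this geometry: [anterior], [distributed], [strident].
The target acquires /z/'s values for everything under Tongue — [+anterior], [−distributed], [+strident] — while keeping its own [constricted glottis], [voice], [spread glottis], ….
The resulting bundle matches /s/ in the inventory; substituting it for /ʃ/ gives [eszi].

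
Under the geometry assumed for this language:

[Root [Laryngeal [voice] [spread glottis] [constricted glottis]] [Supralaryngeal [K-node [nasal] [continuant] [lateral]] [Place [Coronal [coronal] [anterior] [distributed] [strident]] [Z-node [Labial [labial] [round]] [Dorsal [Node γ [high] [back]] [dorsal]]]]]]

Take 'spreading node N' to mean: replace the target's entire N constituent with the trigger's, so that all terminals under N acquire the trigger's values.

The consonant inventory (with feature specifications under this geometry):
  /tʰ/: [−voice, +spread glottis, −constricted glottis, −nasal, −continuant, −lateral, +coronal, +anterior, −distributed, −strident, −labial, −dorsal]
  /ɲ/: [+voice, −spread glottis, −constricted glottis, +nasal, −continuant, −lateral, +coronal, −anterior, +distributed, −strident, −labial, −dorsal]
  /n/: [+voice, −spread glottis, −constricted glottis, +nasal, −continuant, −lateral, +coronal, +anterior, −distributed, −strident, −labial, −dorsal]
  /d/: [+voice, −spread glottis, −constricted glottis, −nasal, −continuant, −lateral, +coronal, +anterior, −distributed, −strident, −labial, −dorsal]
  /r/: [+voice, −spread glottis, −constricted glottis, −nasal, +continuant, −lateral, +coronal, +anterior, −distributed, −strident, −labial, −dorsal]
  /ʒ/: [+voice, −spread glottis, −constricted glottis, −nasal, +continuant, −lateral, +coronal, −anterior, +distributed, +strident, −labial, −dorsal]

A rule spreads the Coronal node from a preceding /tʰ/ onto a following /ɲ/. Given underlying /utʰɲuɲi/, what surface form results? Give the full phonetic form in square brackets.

Terminals under Coronal in this geometry: [coronal], [anterior], [distributed], [strident].
After delinking /ɲ/'s Coronal and linking /tʰ/'s, the affected terminals become [+coronal], [+anterior], [−distributed], [−strident]; [voice], [spread glottis], [constricted glottis], … (outside Coronal) are retained from /ɲ/.
The resulting bundle matches /n/ in the inventory; substituting it for /ɲ/ gives [utʰnuɲi].

[utʰnuɲi]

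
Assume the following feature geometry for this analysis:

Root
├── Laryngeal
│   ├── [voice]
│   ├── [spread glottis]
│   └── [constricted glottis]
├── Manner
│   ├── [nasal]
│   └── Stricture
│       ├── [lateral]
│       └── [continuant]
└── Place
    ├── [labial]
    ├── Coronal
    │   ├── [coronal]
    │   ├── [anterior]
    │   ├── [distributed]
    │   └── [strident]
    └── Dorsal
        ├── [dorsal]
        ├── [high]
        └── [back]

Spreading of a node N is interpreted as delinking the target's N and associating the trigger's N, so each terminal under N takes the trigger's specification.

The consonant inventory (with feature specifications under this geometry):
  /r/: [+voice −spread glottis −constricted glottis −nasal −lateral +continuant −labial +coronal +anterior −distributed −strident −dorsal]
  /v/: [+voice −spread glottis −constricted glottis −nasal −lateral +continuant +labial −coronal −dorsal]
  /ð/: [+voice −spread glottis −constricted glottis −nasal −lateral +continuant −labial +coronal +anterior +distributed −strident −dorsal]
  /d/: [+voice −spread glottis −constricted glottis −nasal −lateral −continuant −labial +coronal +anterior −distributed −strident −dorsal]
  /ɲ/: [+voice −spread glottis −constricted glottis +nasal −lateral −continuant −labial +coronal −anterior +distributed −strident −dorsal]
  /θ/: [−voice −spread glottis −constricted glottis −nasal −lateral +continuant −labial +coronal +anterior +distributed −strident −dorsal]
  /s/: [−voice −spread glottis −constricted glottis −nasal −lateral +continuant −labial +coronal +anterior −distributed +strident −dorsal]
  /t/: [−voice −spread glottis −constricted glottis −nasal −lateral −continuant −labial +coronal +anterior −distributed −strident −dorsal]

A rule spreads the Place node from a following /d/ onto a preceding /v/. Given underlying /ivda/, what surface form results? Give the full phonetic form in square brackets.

[irda]

Place immediately or transitively dominates [labial], [coronal], [anterior], [distributed], [strident], [dorsal], [high], [back].
After delinking /v/'s Place and linking /d/'s, the affected terminals become [−labial], [+coronal], [+anterior], [−distributed], [−strident], [−dorsal]; [voice], [spread glottis], [constricted glottis], … (outside Place) are retained from /v/.
Among the inventory, only /r/ has exactly this specification, giving the surface form [irda].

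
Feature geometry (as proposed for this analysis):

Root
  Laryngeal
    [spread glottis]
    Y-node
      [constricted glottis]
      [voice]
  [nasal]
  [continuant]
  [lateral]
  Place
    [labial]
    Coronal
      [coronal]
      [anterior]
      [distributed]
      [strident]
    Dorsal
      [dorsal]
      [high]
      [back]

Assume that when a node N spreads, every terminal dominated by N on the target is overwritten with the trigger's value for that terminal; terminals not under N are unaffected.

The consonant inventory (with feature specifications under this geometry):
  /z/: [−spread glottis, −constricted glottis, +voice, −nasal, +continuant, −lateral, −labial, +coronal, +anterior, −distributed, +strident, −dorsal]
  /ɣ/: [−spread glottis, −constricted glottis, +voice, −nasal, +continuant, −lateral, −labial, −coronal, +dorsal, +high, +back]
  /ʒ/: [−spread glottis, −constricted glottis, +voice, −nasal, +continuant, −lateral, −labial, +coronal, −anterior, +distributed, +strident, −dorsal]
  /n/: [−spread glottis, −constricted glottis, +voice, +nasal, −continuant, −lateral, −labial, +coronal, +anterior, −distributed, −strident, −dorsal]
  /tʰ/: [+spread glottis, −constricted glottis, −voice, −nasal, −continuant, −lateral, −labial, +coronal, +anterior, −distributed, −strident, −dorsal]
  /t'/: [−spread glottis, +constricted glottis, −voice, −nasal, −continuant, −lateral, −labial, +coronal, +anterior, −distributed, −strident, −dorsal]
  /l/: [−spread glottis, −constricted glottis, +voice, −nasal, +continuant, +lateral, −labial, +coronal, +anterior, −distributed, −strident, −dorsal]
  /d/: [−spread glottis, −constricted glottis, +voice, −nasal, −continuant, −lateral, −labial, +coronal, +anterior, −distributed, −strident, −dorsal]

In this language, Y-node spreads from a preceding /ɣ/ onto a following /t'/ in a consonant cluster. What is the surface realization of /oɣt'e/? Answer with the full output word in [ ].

[oɣde]

The Y-node node dominates the terminals [constricted glottis], [voice].
After delinking /t'/'s Y-node and linking /ɣ/'s, the affected terminals become [−constricted glottis], [+voice]; [spread glottis], [nasal], [continuant], … (outside Y-node) are retained from /t'/.
Among the inventory, only /d/ has exactly this specification, giving the surface form [oɣde].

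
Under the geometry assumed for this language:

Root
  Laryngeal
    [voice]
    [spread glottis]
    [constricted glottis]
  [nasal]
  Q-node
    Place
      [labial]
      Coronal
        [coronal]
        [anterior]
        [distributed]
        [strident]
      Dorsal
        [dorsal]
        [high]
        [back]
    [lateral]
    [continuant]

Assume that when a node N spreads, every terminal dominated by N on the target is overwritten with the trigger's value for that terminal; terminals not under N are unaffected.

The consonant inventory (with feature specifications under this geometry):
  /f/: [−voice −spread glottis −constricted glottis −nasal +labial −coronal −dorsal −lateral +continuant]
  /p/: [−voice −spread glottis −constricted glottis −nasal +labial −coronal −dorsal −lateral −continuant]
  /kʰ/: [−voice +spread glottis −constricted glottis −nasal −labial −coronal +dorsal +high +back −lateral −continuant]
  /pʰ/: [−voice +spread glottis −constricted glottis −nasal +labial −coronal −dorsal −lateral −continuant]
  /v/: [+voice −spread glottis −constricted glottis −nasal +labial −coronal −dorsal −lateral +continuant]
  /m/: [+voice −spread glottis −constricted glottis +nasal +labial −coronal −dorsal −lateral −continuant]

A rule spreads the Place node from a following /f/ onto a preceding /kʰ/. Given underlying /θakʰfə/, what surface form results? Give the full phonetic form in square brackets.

The Place node dominates the terminals [labial], [coronal], [anterior], [distributed], [strident], [dorsal], [high], [back].
After delinking /kʰ/'s Place and linking /f/'s, the affected terminals become [+labial], [−coronal], [−dorsal]; [voice], [spread glottis], [constricted glottis], … (outside Place) are retained from /kʰ/.
Among the inventory, only /pʰ/ has exactly this specification, giving the surface form [θapʰfə].

[θapʰfə]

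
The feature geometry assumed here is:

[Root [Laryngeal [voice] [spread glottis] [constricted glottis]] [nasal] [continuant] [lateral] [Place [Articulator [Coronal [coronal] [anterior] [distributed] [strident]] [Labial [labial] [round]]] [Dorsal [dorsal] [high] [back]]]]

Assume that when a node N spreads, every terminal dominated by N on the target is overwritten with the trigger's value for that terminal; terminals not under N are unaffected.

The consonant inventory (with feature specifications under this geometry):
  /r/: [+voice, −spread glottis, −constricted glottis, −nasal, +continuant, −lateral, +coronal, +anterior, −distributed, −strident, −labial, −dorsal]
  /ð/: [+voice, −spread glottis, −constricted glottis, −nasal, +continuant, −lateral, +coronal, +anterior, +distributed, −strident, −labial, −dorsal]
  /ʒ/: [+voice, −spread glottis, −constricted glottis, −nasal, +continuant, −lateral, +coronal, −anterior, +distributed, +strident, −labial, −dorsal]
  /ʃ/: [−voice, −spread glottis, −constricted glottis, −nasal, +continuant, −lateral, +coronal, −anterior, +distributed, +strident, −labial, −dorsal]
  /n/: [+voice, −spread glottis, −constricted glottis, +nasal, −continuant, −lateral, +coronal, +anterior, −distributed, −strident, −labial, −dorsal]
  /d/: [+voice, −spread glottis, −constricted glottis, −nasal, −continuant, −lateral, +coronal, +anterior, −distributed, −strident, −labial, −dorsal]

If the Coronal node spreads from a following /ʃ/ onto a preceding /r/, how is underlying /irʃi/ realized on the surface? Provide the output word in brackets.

[iʒʃi]

Coronal immediately or transitively dominates [coronal], [anterior], [distributed], [strident].
After delinking /r/'s Coronal and linking /ʃ/'s, the affected terminals become [+coronal], [−anterior], [+distributed], [+strident]; [voice], [spread glottis], [constricted glottis], … (outside Coronal) are retained from /r/.
The resulting bundle matches /ʒ/ in the inventory; substituting it for /r/ gives [iʒʃi].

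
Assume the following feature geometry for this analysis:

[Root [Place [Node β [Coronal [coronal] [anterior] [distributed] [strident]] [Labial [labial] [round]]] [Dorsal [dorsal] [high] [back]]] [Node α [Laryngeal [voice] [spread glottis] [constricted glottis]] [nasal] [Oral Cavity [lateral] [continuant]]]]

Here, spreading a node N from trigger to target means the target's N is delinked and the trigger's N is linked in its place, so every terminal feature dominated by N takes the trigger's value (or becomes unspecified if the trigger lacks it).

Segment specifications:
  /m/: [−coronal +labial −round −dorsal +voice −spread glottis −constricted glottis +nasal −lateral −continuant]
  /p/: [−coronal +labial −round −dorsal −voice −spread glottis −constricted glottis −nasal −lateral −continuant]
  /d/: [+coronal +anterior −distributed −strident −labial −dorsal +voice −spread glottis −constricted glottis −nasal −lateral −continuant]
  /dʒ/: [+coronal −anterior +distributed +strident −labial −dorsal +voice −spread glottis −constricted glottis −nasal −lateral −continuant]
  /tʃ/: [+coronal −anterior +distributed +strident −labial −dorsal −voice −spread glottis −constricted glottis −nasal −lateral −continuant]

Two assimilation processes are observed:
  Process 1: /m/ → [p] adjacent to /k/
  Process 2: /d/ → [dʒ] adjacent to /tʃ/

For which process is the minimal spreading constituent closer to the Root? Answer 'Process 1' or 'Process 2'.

Process 1

In Process 1, [voice], [nasal] change, so the minimal spreading node is Node α at depth 1.
Process 2: the features that change are [anterior], [distributed], [strident]; the minimal node is Coronal (depth 3).
Node α (depth 1) sits above Coronal (depth 3), making Process 1 the one with the higher spreading node.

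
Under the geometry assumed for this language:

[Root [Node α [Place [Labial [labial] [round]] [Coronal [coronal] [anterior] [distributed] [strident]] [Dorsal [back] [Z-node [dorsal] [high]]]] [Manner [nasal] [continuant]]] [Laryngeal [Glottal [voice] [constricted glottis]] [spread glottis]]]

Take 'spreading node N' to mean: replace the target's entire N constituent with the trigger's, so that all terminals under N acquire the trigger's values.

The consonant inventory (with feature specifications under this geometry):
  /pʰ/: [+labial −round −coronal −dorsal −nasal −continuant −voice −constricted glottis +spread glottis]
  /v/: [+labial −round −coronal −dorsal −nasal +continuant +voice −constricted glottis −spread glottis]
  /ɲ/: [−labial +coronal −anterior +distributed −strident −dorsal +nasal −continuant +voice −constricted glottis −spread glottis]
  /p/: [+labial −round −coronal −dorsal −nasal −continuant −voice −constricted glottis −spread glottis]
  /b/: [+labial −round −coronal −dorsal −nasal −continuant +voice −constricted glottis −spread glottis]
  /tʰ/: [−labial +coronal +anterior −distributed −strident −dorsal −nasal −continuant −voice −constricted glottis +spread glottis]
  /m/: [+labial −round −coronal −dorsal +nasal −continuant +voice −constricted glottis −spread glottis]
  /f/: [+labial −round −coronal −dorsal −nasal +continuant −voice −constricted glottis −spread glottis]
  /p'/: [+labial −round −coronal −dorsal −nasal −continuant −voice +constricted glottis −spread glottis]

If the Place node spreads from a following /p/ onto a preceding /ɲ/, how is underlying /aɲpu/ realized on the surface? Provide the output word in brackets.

[ampu]

Terminals under Place in this geometry: [labial], [round], [coronal], [anterior], [distributed], [strident], [back], [dorsal], [high].
The target acquires /p/'s values for everything under Place — [+labial], [−round], [−coronal], [−dorsal] — while keeping its own [nasal], [continuant], [voice], ….
This feature bundle is that of [m], so /aɲpu/ surfaces as [ampu].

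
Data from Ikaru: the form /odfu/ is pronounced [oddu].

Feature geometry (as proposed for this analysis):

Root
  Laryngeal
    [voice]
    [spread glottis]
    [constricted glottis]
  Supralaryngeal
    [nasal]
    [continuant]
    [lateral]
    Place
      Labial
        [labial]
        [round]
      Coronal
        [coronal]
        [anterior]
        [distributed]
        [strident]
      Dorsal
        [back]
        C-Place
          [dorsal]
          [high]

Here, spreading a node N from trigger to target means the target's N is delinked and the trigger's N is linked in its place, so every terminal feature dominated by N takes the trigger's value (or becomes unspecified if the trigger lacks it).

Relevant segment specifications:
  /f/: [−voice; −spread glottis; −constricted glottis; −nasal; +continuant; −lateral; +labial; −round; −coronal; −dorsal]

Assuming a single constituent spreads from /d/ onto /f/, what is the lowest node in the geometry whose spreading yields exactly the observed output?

Comparing /f/ with its surface form [d], the features that change are [voice], [continuant], [labial], [round], [coronal], [anterior], [distributed], [strident].
In this geometry the lowest node dominating all of them is Root: every daughter of Root dominates only a proper subset, so no lower node suffices.
Delinking /f/'s Root and associating /d/'s Root gives precisely the feature bundle of [d].

Root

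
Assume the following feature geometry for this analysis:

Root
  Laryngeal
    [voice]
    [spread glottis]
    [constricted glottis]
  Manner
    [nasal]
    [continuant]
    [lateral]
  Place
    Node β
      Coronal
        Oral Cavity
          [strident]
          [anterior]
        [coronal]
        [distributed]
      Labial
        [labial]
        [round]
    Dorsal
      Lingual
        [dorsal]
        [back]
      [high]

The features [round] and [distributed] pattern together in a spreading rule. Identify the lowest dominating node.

Node β

[round] is immediately dominated by Labial.
[distributed] is immediately dominated by Coronal.
The listed terminals split across distinct daughters of Node β, so Node β itself is the smallest node containing them all.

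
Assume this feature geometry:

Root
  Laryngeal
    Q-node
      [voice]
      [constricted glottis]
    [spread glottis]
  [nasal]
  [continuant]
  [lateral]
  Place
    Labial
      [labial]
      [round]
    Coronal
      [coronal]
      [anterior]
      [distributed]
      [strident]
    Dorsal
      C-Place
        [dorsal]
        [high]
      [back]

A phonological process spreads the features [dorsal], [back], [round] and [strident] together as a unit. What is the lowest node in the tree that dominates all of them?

[dorsal] lies under C-Place (below Place).
[back] lies under Dorsal (below Place).
[round]: Root / Place / Labial / [round].
[strident] lies under Coronal (below Place).
The lowest node appearing on every path is Place; each proper daughter of Place fails to dominate at least one of the listed features.

Place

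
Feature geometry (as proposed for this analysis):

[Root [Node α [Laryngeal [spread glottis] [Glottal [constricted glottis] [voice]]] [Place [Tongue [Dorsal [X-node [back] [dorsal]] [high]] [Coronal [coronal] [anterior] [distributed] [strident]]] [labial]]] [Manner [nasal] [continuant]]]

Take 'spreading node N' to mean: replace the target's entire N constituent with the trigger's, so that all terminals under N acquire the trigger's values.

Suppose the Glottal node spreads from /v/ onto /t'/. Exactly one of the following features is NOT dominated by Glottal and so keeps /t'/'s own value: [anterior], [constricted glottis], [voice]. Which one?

Under this geometry, Glottal contains [constricted glottis], [voice].
[voice], [constricted glottis] all lie under Glottal, so they are overwritten when Glottal spreads.
[anterior] attaches under Coronal, not under Glottal, so /t'/ retains its own value for [anterior].

[anterior]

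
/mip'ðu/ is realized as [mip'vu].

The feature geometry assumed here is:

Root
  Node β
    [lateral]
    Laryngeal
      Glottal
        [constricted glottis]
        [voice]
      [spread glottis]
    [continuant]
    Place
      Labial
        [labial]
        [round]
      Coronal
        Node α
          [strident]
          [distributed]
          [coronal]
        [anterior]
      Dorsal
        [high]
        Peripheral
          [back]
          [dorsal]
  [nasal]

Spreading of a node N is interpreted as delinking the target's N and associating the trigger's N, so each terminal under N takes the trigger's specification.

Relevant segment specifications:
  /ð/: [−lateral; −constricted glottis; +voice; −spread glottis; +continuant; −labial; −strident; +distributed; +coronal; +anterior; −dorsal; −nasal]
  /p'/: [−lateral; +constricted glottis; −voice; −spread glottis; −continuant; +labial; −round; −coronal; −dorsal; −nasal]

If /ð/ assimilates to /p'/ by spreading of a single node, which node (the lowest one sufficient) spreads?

Place

Comparing /ð/ with its surface form [v], the features that change are [labial], [round], [coronal], [anterior], [distributed], [strident].
These terminals are all dominated by Place, and no proper subconstituent of Place covers them all; Place is their lowest common ancestor.
Spreading Place from /p'/ overwrites each of those terminals with /p'/'s values, yielding exactly [v].
[constricted glottis], [continuant] — on which /p'/ differs from /ð/ — are unchanged, so neither Node β nor anything higher can have spread; the constituent is no larger than Place.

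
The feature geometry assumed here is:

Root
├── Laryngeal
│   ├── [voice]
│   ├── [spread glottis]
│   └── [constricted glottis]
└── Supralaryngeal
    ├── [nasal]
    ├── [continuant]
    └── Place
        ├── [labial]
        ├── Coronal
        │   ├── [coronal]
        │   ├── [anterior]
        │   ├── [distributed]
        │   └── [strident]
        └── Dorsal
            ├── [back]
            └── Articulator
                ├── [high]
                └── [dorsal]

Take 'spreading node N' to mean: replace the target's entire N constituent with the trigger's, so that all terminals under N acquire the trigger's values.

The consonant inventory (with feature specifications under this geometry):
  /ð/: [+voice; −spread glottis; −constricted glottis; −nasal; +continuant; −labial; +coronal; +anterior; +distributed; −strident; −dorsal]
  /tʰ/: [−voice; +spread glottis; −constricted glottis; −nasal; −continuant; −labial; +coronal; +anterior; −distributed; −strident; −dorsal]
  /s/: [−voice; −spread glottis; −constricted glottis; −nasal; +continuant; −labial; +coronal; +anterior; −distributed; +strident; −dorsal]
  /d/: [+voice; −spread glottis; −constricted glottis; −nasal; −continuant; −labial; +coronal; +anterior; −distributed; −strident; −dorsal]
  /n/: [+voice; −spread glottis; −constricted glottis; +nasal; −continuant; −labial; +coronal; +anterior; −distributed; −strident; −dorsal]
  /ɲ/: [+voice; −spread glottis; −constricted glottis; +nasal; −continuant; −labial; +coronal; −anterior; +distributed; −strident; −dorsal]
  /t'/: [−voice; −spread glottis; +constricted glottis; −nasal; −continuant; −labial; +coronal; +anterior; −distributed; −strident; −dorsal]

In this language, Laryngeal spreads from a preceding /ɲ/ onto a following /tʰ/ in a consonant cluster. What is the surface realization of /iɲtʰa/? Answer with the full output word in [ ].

Terminals under Laryngeal in this geometry: [voice], [spread glottis], [constricted glottis].
Spreading Laryngeal from /ɲ/ onto /tʰ/ replaces those values with /ɲ/'s: [+voice], [−spread glottis], [−constricted glottis]. Features outside Laryngeal ([nasal], [continuant], [labial], …) stay as in /tʰ/.
The resulting bundle matches /d/ in the inventory; substituting it for /tʰ/ gives [iɲda].

[iɲda]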